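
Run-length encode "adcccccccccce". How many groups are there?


Input: adcccccccccce
Scanning for consecutive runs:
  Group 1: 'a' x 1 (positions 0-0)
  Group 2: 'd' x 1 (positions 1-1)
  Group 3: 'c' x 10 (positions 2-11)
  Group 4: 'e' x 1 (positions 12-12)
Total groups: 4

4


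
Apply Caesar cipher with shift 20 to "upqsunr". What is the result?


Caesar cipher: shift "upqsunr" by 20
  'u' (pos 20) + 20 = pos 14 = 'o'
  'p' (pos 15) + 20 = pos 9 = 'j'
  'q' (pos 16) + 20 = pos 10 = 'k'
  's' (pos 18) + 20 = pos 12 = 'm'
  'u' (pos 20) + 20 = pos 14 = 'o'
  'n' (pos 13) + 20 = pos 7 = 'h'
  'r' (pos 17) + 20 = pos 11 = 'l'
Result: ojkmohl

ojkmohl


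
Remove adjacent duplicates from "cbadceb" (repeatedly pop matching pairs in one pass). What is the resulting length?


Input: cbadceb
Stack-based adjacent duplicate removal:
  Read 'c': push. Stack: c
  Read 'b': push. Stack: cb
  Read 'a': push. Stack: cba
  Read 'd': push. Stack: cbad
  Read 'c': push. Stack: cbadc
  Read 'e': push. Stack: cbadce
  Read 'b': push. Stack: cbadceb
Final stack: "cbadceb" (length 7)

7


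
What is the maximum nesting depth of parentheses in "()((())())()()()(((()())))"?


Input: "()((())())()()()(((()())))"
Tracking depth:
  Position 0 '(': depth becomes 1
  Position 1 ')': depth becomes 0
  Position 2 '(': depth becomes 1
  Position 3 '(': depth becomes 2
  Position 4 '(': depth becomes 3
  Position 5 ')': depth becomes 2
  Position 6 ')': depth becomes 1
  Position 7 '(': depth becomes 2
  Position 8 ')': depth becomes 1
  Position 9 ')': depth becomes 0
  Position 10 '(': depth becomes 1
  Position 11 ')': depth becomes 0
  Position 12 '(': depth becomes 1
  Position 13 ')': depth becomes 0
  Position 14 '(': depth becomes 1
  Position 15 ')': depth becomes 0
  Position 16 '(': depth becomes 1
  Position 17 '(': depth becomes 2
  Position 18 '(': depth becomes 3
  Position 19 '(': depth becomes 4
  Position 20 ')': depth becomes 3
  Position 21 '(': depth becomes 4
  Position 22 ')': depth becomes 3
  Position 23 ')': depth becomes 2
  Position 24 ')': depth becomes 1
  Position 25 ')': depth becomes 0
Maximum depth reached: 4

4


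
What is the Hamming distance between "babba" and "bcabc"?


Comparing "babba" and "bcabc" position by position:
  Position 0: 'b' vs 'b' => same
  Position 1: 'a' vs 'c' => differ
  Position 2: 'b' vs 'a' => differ
  Position 3: 'b' vs 'b' => same
  Position 4: 'a' vs 'c' => differ
Total differences (Hamming distance): 3

3


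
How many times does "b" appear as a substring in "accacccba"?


Searching for "b" in "accacccba"
Scanning each position:
  Position 0: "a" => no
  Position 1: "c" => no
  Position 2: "c" => no
  Position 3: "a" => no
  Position 4: "c" => no
  Position 5: "c" => no
  Position 6: "c" => no
  Position 7: "b" => MATCH
  Position 8: "a" => no
Total occurrences: 1

1


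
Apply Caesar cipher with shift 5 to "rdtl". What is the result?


Caesar cipher: shift "rdtl" by 5
  'r' (pos 17) + 5 = pos 22 = 'w'
  'd' (pos 3) + 5 = pos 8 = 'i'
  't' (pos 19) + 5 = pos 24 = 'y'
  'l' (pos 11) + 5 = pos 16 = 'q'
Result: wiyq

wiyq


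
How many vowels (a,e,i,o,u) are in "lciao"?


Input: lciao
Checking each character:
  'l' at position 0: consonant
  'c' at position 1: consonant
  'i' at position 2: vowel (running total: 1)
  'a' at position 3: vowel (running total: 2)
  'o' at position 4: vowel (running total: 3)
Total vowels: 3

3


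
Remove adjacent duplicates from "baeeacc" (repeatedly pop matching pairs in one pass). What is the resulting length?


Input: baeeacc
Stack-based adjacent duplicate removal:
  Read 'b': push. Stack: b
  Read 'a': push. Stack: ba
  Read 'e': push. Stack: bae
  Read 'e': matches stack top 'e' => pop. Stack: ba
  Read 'a': matches stack top 'a' => pop. Stack: b
  Read 'c': push. Stack: bc
  Read 'c': matches stack top 'c' => pop. Stack: b
Final stack: "b" (length 1)

1


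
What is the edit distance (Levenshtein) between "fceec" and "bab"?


Computing edit distance: "fceec" -> "bab"
DP table:
           b    a    b
      0    1    2    3
  f   1    1    2    3
  c   2    2    2    3
  e   3    3    3    3
  e   4    4    4    4
  c   5    5    5    5
Edit distance = dp[5][3] = 5

5


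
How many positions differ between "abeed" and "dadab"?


Comparing "abeed" and "dadab" position by position:
  Position 0: 'a' vs 'd' => DIFFER
  Position 1: 'b' vs 'a' => DIFFER
  Position 2: 'e' vs 'd' => DIFFER
  Position 3: 'e' vs 'a' => DIFFER
  Position 4: 'd' vs 'b' => DIFFER
Positions that differ: 5

5


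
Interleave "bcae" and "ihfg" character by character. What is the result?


Interleaving "bcae" and "ihfg":
  Position 0: 'b' from first, 'i' from second => "bi"
  Position 1: 'c' from first, 'h' from second => "ch"
  Position 2: 'a' from first, 'f' from second => "af"
  Position 3: 'e' from first, 'g' from second => "eg"
Result: bichafeg

bichafeg


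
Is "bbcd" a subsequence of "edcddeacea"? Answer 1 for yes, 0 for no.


Check if "bbcd" is a subsequence of "edcddeacea"
Greedy scan:
  Position 0 ('e'): no match needed
  Position 1 ('d'): no match needed
  Position 2 ('c'): no match needed
  Position 3 ('d'): no match needed
  Position 4 ('d'): no match needed
  Position 5 ('e'): no match needed
  Position 6 ('a'): no match needed
  Position 7 ('c'): no match needed
  Position 8 ('e'): no match needed
  Position 9 ('a'): no match needed
Only matched 0/4 characters => not a subsequence

0


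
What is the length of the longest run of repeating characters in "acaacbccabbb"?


Input: "acaacbccabbb"
Scanning for longest run:
  Position 1 ('c'): new char, reset run to 1
  Position 2 ('a'): new char, reset run to 1
  Position 3 ('a'): continues run of 'a', length=2
  Position 4 ('c'): new char, reset run to 1
  Position 5 ('b'): new char, reset run to 1
  Position 6 ('c'): new char, reset run to 1
  Position 7 ('c'): continues run of 'c', length=2
  Position 8 ('a'): new char, reset run to 1
  Position 9 ('b'): new char, reset run to 1
  Position 10 ('b'): continues run of 'b', length=2
  Position 11 ('b'): continues run of 'b', length=3
Longest run: 'b' with length 3

3


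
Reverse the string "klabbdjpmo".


Input: klabbdjpmo
Reading characters right to left:
  Position 9: 'o'
  Position 8: 'm'
  Position 7: 'p'
  Position 6: 'j'
  Position 5: 'd'
  Position 4: 'b'
  Position 3: 'b'
  Position 2: 'a'
  Position 1: 'l'
  Position 0: 'k'
Reversed: ompjdbbalk

ompjdbbalk


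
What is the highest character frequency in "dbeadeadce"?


Input: dbeadeadce
Character counts:
  'a': 2
  'b': 1
  'c': 1
  'd': 3
  'e': 3
Maximum frequency: 3

3


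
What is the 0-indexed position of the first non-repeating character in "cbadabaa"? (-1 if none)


Input: cbadabaa
Character frequencies:
  'a': 4
  'b': 2
  'c': 1
  'd': 1
Scanning left to right for freq == 1:
  Position 0 ('c'): unique! => answer = 0

0


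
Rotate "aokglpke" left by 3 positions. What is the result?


Input: "aokglpke", rotate left by 3
First 3 characters: "aok"
Remaining characters: "glpke"
Concatenate remaining + first: "glpke" + "aok" = "glpkeaok"

glpkeaok


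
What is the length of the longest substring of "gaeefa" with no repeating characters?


Input: "gaeefa"
Sliding window (track last position of each char):
  Position 0 ('g'): window [0,0] length 1 -- new best
  Position 1 ('a'): window [0,1] length 2 -- new best
  Position 2 ('e'): window [0,2] length 3 -- new best
  Position 3 ('e'): repeat (last at 2), move window start to 3
  Position 3 ('e'): window [3,3] length 1
  Position 4 ('f'): window [3,4] length 2
  Position 5 ('a'): window [3,5] length 3
Longest substring with no repeats: "gae" with length 3

3


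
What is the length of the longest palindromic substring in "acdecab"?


Input: "acdecab"
Checking substrings for palindromes:
  No multi-char palindromic substrings found
Longest palindromic substring: "a" with length 1

1


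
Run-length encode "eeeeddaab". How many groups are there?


Input: eeeeddaab
Scanning for consecutive runs:
  Group 1: 'e' x 4 (positions 0-3)
  Group 2: 'd' x 2 (positions 4-5)
  Group 3: 'a' x 2 (positions 6-7)
  Group 4: 'b' x 1 (positions 8-8)
Total groups: 4

4


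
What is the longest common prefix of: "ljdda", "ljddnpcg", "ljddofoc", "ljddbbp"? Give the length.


Words: ljdda, ljddnpcg, ljddofoc, ljddbbp
  Position 0: all 'l' => match
  Position 1: all 'j' => match
  Position 2: all 'd' => match
  Position 3: all 'd' => match
  Position 4: ('a', 'n', 'o', 'b') => mismatch, stop
LCP = "ljdd" (length 4)

4


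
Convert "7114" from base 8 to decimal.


Input: "7114" in base 8
Positional expansion:
  Digit '7' (value 7) x 8^3 = 3584
  Digit '1' (value 1) x 8^2 = 64
  Digit '1' (value 1) x 8^1 = 8
  Digit '4' (value 4) x 8^0 = 4
Sum = 3660

3660


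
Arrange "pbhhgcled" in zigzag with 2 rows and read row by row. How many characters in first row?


Zigzag "pbhhgcled" into 2 rows:
Placing characters:
  'p' => row 0
  'b' => row 1
  'h' => row 0
  'h' => row 1
  'g' => row 0
  'c' => row 1
  'l' => row 0
  'e' => row 1
  'd' => row 0
Rows:
  Row 0: "phgld"
  Row 1: "bhce"
First row length: 5

5


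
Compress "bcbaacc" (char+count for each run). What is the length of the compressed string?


Input: bcbaacc
Runs:
  'b' x 1 => "b1"
  'c' x 1 => "c1"
  'b' x 1 => "b1"
  'a' x 2 => "a2"
  'c' x 2 => "c2"
Compressed: "b1c1b1a2c2"
Compressed length: 10

10


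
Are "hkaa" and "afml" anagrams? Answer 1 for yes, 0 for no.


Strings: "hkaa", "afml"
Sorted first:  aahk
Sorted second: aflm
Differ at position 1: 'a' vs 'f' => not anagrams

0


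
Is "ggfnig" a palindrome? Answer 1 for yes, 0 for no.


Input: ggfnig
Reversed: ginfgg
  Compare pos 0 ('g') with pos 5 ('g'): match
  Compare pos 1 ('g') with pos 4 ('i'): MISMATCH
  Compare pos 2 ('f') with pos 3 ('n'): MISMATCH
Result: not a palindrome

0


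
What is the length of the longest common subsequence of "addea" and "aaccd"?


LCS of "addea" and "aaccd"
DP table:
           a    a    c    c    d
      0    0    0    0    0    0
  a   0    1    1    1    1    1
  d   0    1    1    1    1    2
  d   0    1    1    1    1    2
  e   0    1    1    1    1    2
  a   0    1    2    2    2    2
LCS length = dp[5][5] = 2

2


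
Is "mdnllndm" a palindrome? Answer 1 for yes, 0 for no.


Input: mdnllndm
Reversed: mdnllndm
  Compare pos 0 ('m') with pos 7 ('m'): match
  Compare pos 1 ('d') with pos 6 ('d'): match
  Compare pos 2 ('n') with pos 5 ('n'): match
  Compare pos 3 ('l') with pos 4 ('l'): match
Result: palindrome

1


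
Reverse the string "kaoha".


Input: kaoha
Reading characters right to left:
  Position 4: 'a'
  Position 3: 'h'
  Position 2: 'o'
  Position 1: 'a'
  Position 0: 'k'
Reversed: ahoak

ahoak


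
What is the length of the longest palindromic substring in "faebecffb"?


Input: "faebecffb"
Checking substrings for palindromes:
  [2:5] "ebe" (len 3) => palindrome
  [6:8] "ff" (len 2) => palindrome
Longest palindromic substring: "ebe" with length 3

3


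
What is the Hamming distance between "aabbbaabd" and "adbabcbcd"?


Comparing "aabbbaabd" and "adbabcbcd" position by position:
  Position 0: 'a' vs 'a' => same
  Position 1: 'a' vs 'd' => differ
  Position 2: 'b' vs 'b' => same
  Position 3: 'b' vs 'a' => differ
  Position 4: 'b' vs 'b' => same
  Position 5: 'a' vs 'c' => differ
  Position 6: 'a' vs 'b' => differ
  Position 7: 'b' vs 'c' => differ
  Position 8: 'd' vs 'd' => same
Total differences (Hamming distance): 5

5


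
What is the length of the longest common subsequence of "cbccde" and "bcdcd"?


LCS of "cbccde" and "bcdcd"
DP table:
           b    c    d    c    d
      0    0    0    0    0    0
  c   0    0    1    1    1    1
  b   0    1    1    1    1    1
  c   0    1    2    2    2    2
  c   0    1    2    2    3    3
  d   0    1    2    3    3    4
  e   0    1    2    3    3    4
LCS length = dp[6][5] = 4

4


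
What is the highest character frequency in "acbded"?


Input: acbded
Character counts:
  'a': 1
  'b': 1
  'c': 1
  'd': 2
  'e': 1
Maximum frequency: 2

2


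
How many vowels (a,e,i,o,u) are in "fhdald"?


Input: fhdald
Checking each character:
  'f' at position 0: consonant
  'h' at position 1: consonant
  'd' at position 2: consonant
  'a' at position 3: vowel (running total: 1)
  'l' at position 4: consonant
  'd' at position 5: consonant
Total vowels: 1

1


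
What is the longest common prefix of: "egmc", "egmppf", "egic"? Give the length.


Words: egmc, egmppf, egic
  Position 0: all 'e' => match
  Position 1: all 'g' => match
  Position 2: ('m', 'm', 'i') => mismatch, stop
LCP = "eg" (length 2)

2


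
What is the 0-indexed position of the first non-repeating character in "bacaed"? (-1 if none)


Input: bacaed
Character frequencies:
  'a': 2
  'b': 1
  'c': 1
  'd': 1
  'e': 1
Scanning left to right for freq == 1:
  Position 0 ('b'): unique! => answer = 0

0


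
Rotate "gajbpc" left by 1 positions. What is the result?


Input: "gajbpc", rotate left by 1
First 1 characters: "g"
Remaining characters: "ajbpc"
Concatenate remaining + first: "ajbpc" + "g" = "ajbpcg"

ajbpcg


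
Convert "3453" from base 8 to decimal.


Input: "3453" in base 8
Positional expansion:
  Digit '3' (value 3) x 8^3 = 1536
  Digit '4' (value 4) x 8^2 = 256
  Digit '5' (value 5) x 8^1 = 40
  Digit '3' (value 3) x 8^0 = 3
Sum = 1835

1835


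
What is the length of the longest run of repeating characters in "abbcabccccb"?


Input: "abbcabccccb"
Scanning for longest run:
  Position 1 ('b'): new char, reset run to 1
  Position 2 ('b'): continues run of 'b', length=2
  Position 3 ('c'): new char, reset run to 1
  Position 4 ('a'): new char, reset run to 1
  Position 5 ('b'): new char, reset run to 1
  Position 6 ('c'): new char, reset run to 1
  Position 7 ('c'): continues run of 'c', length=2
  Position 8 ('c'): continues run of 'c', length=3
  Position 9 ('c'): continues run of 'c', length=4
  Position 10 ('b'): new char, reset run to 1
Longest run: 'c' with length 4

4


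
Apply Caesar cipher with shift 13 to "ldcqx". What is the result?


Caesar cipher: shift "ldcqx" by 13
  'l' (pos 11) + 13 = pos 24 = 'y'
  'd' (pos 3) + 13 = pos 16 = 'q'
  'c' (pos 2) + 13 = pos 15 = 'p'
  'q' (pos 16) + 13 = pos 3 = 'd'
  'x' (pos 23) + 13 = pos 10 = 'k'
Result: yqpdk

yqpdk


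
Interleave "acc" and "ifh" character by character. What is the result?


Interleaving "acc" and "ifh":
  Position 0: 'a' from first, 'i' from second => "ai"
  Position 1: 'c' from first, 'f' from second => "cf"
  Position 2: 'c' from first, 'h' from second => "ch"
Result: aicfch

aicfch


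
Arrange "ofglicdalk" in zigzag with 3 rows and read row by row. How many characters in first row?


Zigzag "ofglicdalk" into 3 rows:
Placing characters:
  'o' => row 0
  'f' => row 1
  'g' => row 2
  'l' => row 1
  'i' => row 0
  'c' => row 1
  'd' => row 2
  'a' => row 1
  'l' => row 0
  'k' => row 1
Rows:
  Row 0: "oil"
  Row 1: "flcak"
  Row 2: "gd"
First row length: 3

3


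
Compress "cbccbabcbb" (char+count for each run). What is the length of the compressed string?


Input: cbccbabcbb
Runs:
  'c' x 1 => "c1"
  'b' x 1 => "b1"
  'c' x 2 => "c2"
  'b' x 1 => "b1"
  'a' x 1 => "a1"
  'b' x 1 => "b1"
  'c' x 1 => "c1"
  'b' x 2 => "b2"
Compressed: "c1b1c2b1a1b1c1b2"
Compressed length: 16

16


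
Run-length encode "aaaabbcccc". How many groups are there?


Input: aaaabbcccc
Scanning for consecutive runs:
  Group 1: 'a' x 4 (positions 0-3)
  Group 2: 'b' x 2 (positions 4-5)
  Group 3: 'c' x 4 (positions 6-9)
Total groups: 3

3


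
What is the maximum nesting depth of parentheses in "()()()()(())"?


Input: "()()()()(())"
Tracking depth:
  Position 0 '(': depth becomes 1
  Position 1 ')': depth becomes 0
  Position 2 '(': depth becomes 1
  Position 3 ')': depth becomes 0
  Position 4 '(': depth becomes 1
  Position 5 ')': depth becomes 0
  Position 6 '(': depth becomes 1
  Position 7 ')': depth becomes 0
  Position 8 '(': depth becomes 1
  Position 9 '(': depth becomes 2
  Position 10 ')': depth becomes 1
  Position 11 ')': depth becomes 0
Maximum depth reached: 2

2


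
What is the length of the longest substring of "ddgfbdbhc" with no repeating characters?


Input: "ddgfbdbhc"
Sliding window (track last position of each char):
  Position 0 ('d'): window [0,0] length 1 -- new best
  Position 1 ('d'): repeat (last at 0), move window start to 1
  Position 1 ('d'): window [1,1] length 1
  Position 2 ('g'): window [1,2] length 2 -- new best
  Position 3 ('f'): window [1,3] length 3 -- new best
  Position 4 ('b'): window [1,4] length 4 -- new best
  Position 5 ('d'): repeat (last at 1), move window start to 2
  Position 5 ('d'): window [2,5] length 4
  Position 6 ('b'): repeat (last at 4), move window start to 5
  Position 6 ('b'): window [5,6] length 2
  Position 7 ('h'): window [5,7] length 3
  Position 8 ('c'): window [5,8] length 4
Longest substring with no repeats: "dgfb" with length 4

4


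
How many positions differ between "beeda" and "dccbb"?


Comparing "beeda" and "dccbb" position by position:
  Position 0: 'b' vs 'd' => DIFFER
  Position 1: 'e' vs 'c' => DIFFER
  Position 2: 'e' vs 'c' => DIFFER
  Position 3: 'd' vs 'b' => DIFFER
  Position 4: 'a' vs 'b' => DIFFER
Positions that differ: 5

5


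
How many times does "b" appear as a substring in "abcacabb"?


Searching for "b" in "abcacabb"
Scanning each position:
  Position 0: "a" => no
  Position 1: "b" => MATCH
  Position 2: "c" => no
  Position 3: "a" => no
  Position 4: "c" => no
  Position 5: "a" => no
  Position 6: "b" => MATCH
  Position 7: "b" => MATCH
Total occurrences: 3

3


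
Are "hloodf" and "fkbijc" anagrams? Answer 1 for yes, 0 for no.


Strings: "hloodf", "fkbijc"
Sorted first:  dfhloo
Sorted second: bcfijk
Differ at position 0: 'd' vs 'b' => not anagrams

0


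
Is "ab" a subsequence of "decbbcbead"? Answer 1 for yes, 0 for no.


Check if "ab" is a subsequence of "decbbcbead"
Greedy scan:
  Position 0 ('d'): no match needed
  Position 1 ('e'): no match needed
  Position 2 ('c'): no match needed
  Position 3 ('b'): no match needed
  Position 4 ('b'): no match needed
  Position 5 ('c'): no match needed
  Position 6 ('b'): no match needed
  Position 7 ('e'): no match needed
  Position 8 ('a'): matches sub[0] = 'a'
  Position 9 ('d'): no match needed
Only matched 1/2 characters => not a subsequence

0


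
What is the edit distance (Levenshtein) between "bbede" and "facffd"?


Computing edit distance: "bbede" -> "facffd"
DP table:
           f    a    c    f    f    d
      0    1    2    3    4    5    6
  b   1    1    2    3    4    5    6
  b   2    2    2    3    4    5    6
  e   3    3    3    3    4    5    6
  d   4    4    4    4    4    5    5
  e   5    5    5    5    5    5    6
Edit distance = dp[5][6] = 6

6


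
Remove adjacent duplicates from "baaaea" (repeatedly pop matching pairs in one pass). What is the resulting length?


Input: baaaea
Stack-based adjacent duplicate removal:
  Read 'b': push. Stack: b
  Read 'a': push. Stack: ba
  Read 'a': matches stack top 'a' => pop. Stack: b
  Read 'a': push. Stack: ba
  Read 'e': push. Stack: bae
  Read 'a': push. Stack: baea
Final stack: "baea" (length 4)

4


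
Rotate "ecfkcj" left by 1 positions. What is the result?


Input: "ecfkcj", rotate left by 1
First 1 characters: "e"
Remaining characters: "cfkcj"
Concatenate remaining + first: "cfkcj" + "e" = "cfkcje"

cfkcje


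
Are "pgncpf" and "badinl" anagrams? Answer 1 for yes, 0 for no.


Strings: "pgncpf", "badinl"
Sorted first:  cfgnpp
Sorted second: abdiln
Differ at position 0: 'c' vs 'a' => not anagrams

0


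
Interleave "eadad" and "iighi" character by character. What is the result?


Interleaving "eadad" and "iighi":
  Position 0: 'e' from first, 'i' from second => "ei"
  Position 1: 'a' from first, 'i' from second => "ai"
  Position 2: 'd' from first, 'g' from second => "dg"
  Position 3: 'a' from first, 'h' from second => "ah"
  Position 4: 'd' from first, 'i' from second => "di"
Result: eiaidgahdi

eiaidgahdi


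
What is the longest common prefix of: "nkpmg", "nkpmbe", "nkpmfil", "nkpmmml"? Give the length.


Words: nkpmg, nkpmbe, nkpmfil, nkpmmml
  Position 0: all 'n' => match
  Position 1: all 'k' => match
  Position 2: all 'p' => match
  Position 3: all 'm' => match
  Position 4: ('g', 'b', 'f', 'm') => mismatch, stop
LCP = "nkpm" (length 4)

4


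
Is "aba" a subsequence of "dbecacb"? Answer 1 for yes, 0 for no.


Check if "aba" is a subsequence of "dbecacb"
Greedy scan:
  Position 0 ('d'): no match needed
  Position 1 ('b'): no match needed
  Position 2 ('e'): no match needed
  Position 3 ('c'): no match needed
  Position 4 ('a'): matches sub[0] = 'a'
  Position 5 ('c'): no match needed
  Position 6 ('b'): matches sub[1] = 'b'
Only matched 2/3 characters => not a subsequence

0


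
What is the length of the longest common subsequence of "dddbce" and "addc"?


LCS of "dddbce" and "addc"
DP table:
           a    d    d    c
      0    0    0    0    0
  d   0    0    1    1    1
  d   0    0    1    2    2
  d   0    0    1    2    2
  b   0    0    1    2    2
  c   0    0    1    2    3
  e   0    0    1    2    3
LCS length = dp[6][4] = 3

3


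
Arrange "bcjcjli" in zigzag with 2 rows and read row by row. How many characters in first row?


Zigzag "bcjcjli" into 2 rows:
Placing characters:
  'b' => row 0
  'c' => row 1
  'j' => row 0
  'c' => row 1
  'j' => row 0
  'l' => row 1
  'i' => row 0
Rows:
  Row 0: "bjji"
  Row 1: "ccl"
First row length: 4

4


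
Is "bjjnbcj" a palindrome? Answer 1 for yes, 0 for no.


Input: bjjnbcj
Reversed: jcbnjjb
  Compare pos 0 ('b') with pos 6 ('j'): MISMATCH
  Compare pos 1 ('j') with pos 5 ('c'): MISMATCH
  Compare pos 2 ('j') with pos 4 ('b'): MISMATCH
Result: not a palindrome

0


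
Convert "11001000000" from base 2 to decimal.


Input: "11001000000" in base 2
Positional expansion:
  Digit '1' (value 1) x 2^10 = 1024
  Digit '1' (value 1) x 2^9 = 512
  Digit '0' (value 0) x 2^8 = 0
  Digit '0' (value 0) x 2^7 = 0
  Digit '1' (value 1) x 2^6 = 64
  Digit '0' (value 0) x 2^5 = 0
  Digit '0' (value 0) x 2^4 = 0
  Digit '0' (value 0) x 2^3 = 0
  Digit '0' (value 0) x 2^2 = 0
  Digit '0' (value 0) x 2^1 = 0
  Digit '0' (value 0) x 2^0 = 0
Sum = 1600

1600


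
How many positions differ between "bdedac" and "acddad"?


Comparing "bdedac" and "acddad" position by position:
  Position 0: 'b' vs 'a' => DIFFER
  Position 1: 'd' vs 'c' => DIFFER
  Position 2: 'e' vs 'd' => DIFFER
  Position 3: 'd' vs 'd' => same
  Position 4: 'a' vs 'a' => same
  Position 5: 'c' vs 'd' => DIFFER
Positions that differ: 4

4


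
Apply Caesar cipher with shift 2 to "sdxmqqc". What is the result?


Caesar cipher: shift "sdxmqqc" by 2
  's' (pos 18) + 2 = pos 20 = 'u'
  'd' (pos 3) + 2 = pos 5 = 'f'
  'x' (pos 23) + 2 = pos 25 = 'z'
  'm' (pos 12) + 2 = pos 14 = 'o'
  'q' (pos 16) + 2 = pos 18 = 's'
  'q' (pos 16) + 2 = pos 18 = 's'
  'c' (pos 2) + 2 = pos 4 = 'e'
Result: ufzosse

ufzosse


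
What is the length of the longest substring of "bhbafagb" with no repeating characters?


Input: "bhbafagb"
Sliding window (track last position of each char):
  Position 0 ('b'): window [0,0] length 1 -- new best
  Position 1 ('h'): window [0,1] length 2 -- new best
  Position 2 ('b'): repeat (last at 0), move window start to 1
  Position 2 ('b'): window [1,2] length 2
  Position 3 ('a'): window [1,3] length 3 -- new best
  Position 4 ('f'): window [1,4] length 4 -- new best
  Position 5 ('a'): repeat (last at 3), move window start to 4
  Position 5 ('a'): window [4,5] length 2
  Position 6 ('g'): window [4,6] length 3
  Position 7 ('b'): window [4,7] length 4
Longest substring with no repeats: "hbaf" with length 4

4


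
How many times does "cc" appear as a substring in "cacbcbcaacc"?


Searching for "cc" in "cacbcbcaacc"
Scanning each position:
  Position 0: "ca" => no
  Position 1: "ac" => no
  Position 2: "cb" => no
  Position 3: "bc" => no
  Position 4: "cb" => no
  Position 5: "bc" => no
  Position 6: "ca" => no
  Position 7: "aa" => no
  Position 8: "ac" => no
  Position 9: "cc" => MATCH
Total occurrences: 1

1


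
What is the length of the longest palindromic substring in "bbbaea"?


Input: "bbbaea"
Checking substrings for palindromes:
  [0:3] "bbb" (len 3) => palindrome
  [3:6] "aea" (len 3) => palindrome
  [0:2] "bb" (len 2) => palindrome
  [1:3] "bb" (len 2) => palindrome
Longest palindromic substring: "bbb" with length 3

3


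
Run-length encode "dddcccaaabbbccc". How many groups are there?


Input: dddcccaaabbbccc
Scanning for consecutive runs:
  Group 1: 'd' x 3 (positions 0-2)
  Group 2: 'c' x 3 (positions 3-5)
  Group 3: 'a' x 3 (positions 6-8)
  Group 4: 'b' x 3 (positions 9-11)
  Group 5: 'c' x 3 (positions 12-14)
Total groups: 5

5


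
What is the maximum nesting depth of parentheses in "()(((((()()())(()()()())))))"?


Input: "()(((((()()())(()()()())))))"
Tracking depth:
  Position 0 '(': depth becomes 1
  Position 1 ')': depth becomes 0
  Position 2 '(': depth becomes 1
  Position 3 '(': depth becomes 2
  Position 4 '(': depth becomes 3
  Position 5 '(': depth becomes 4
  Position 6 '(': depth becomes 5
  Position 7 '(': depth becomes 6
  Position 8 ')': depth becomes 5
  Position 9 '(': depth becomes 6
  Position 10 ')': depth becomes 5
  Position 11 '(': depth becomes 6
  Position 12 ')': depth becomes 5
  Position 13 ')': depth becomes 4
  Position 14 '(': depth becomes 5
  Position 15 '(': depth becomes 6
  Position 16 ')': depth becomes 5
  Position 17 '(': depth becomes 6
  Position 18 ')': depth becomes 5
  Position 19 '(': depth becomes 6
  Position 20 ')': depth becomes 5
  Position 21 '(': depth becomes 6
  Position 22 ')': depth becomes 5
  Position 23 ')': depth becomes 4
  Position 24 ')': depth becomes 3
  Position 25 ')': depth becomes 2
  Position 26 ')': depth becomes 1
  Position 27 ')': depth becomes 0
Maximum depth reached: 6

6


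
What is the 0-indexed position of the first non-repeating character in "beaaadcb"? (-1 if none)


Input: beaaadcb
Character frequencies:
  'a': 3
  'b': 2
  'c': 1
  'd': 1
  'e': 1
Scanning left to right for freq == 1:
  Position 0 ('b'): freq=2, skip
  Position 1 ('e'): unique! => answer = 1

1


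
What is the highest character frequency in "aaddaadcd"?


Input: aaddaadcd
Character counts:
  'a': 4
  'c': 1
  'd': 4
Maximum frequency: 4

4


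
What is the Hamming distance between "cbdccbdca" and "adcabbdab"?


Comparing "cbdccbdca" and "adcabbdab" position by position:
  Position 0: 'c' vs 'a' => differ
  Position 1: 'b' vs 'd' => differ
  Position 2: 'd' vs 'c' => differ
  Position 3: 'c' vs 'a' => differ
  Position 4: 'c' vs 'b' => differ
  Position 5: 'b' vs 'b' => same
  Position 6: 'd' vs 'd' => same
  Position 7: 'c' vs 'a' => differ
  Position 8: 'a' vs 'b' => differ
Total differences (Hamming distance): 7

7


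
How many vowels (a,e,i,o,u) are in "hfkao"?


Input: hfkao
Checking each character:
  'h' at position 0: consonant
  'f' at position 1: consonant
  'k' at position 2: consonant
  'a' at position 3: vowel (running total: 1)
  'o' at position 4: vowel (running total: 2)
Total vowels: 2

2


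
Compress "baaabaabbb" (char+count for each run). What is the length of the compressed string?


Input: baaabaabbb
Runs:
  'b' x 1 => "b1"
  'a' x 3 => "a3"
  'b' x 1 => "b1"
  'a' x 2 => "a2"
  'b' x 3 => "b3"
Compressed: "b1a3b1a2b3"
Compressed length: 10

10


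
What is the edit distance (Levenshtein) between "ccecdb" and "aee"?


Computing edit distance: "ccecdb" -> "aee"
DP table:
           a    e    e
      0    1    2    3
  c   1    1    2    3
  c   2    2    2    3
  e   3    3    2    2
  c   4    4    3    3
  d   5    5    4    4
  b   6    6    5    5
Edit distance = dp[6][3] = 5

5


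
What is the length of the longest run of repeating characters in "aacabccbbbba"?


Input: "aacabccbbbba"
Scanning for longest run:
  Position 1 ('a'): continues run of 'a', length=2
  Position 2 ('c'): new char, reset run to 1
  Position 3 ('a'): new char, reset run to 1
  Position 4 ('b'): new char, reset run to 1
  Position 5 ('c'): new char, reset run to 1
  Position 6 ('c'): continues run of 'c', length=2
  Position 7 ('b'): new char, reset run to 1
  Position 8 ('b'): continues run of 'b', length=2
  Position 9 ('b'): continues run of 'b', length=3
  Position 10 ('b'): continues run of 'b', length=4
  Position 11 ('a'): new char, reset run to 1
Longest run: 'b' with length 4

4


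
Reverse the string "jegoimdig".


Input: jegoimdig
Reading characters right to left:
  Position 8: 'g'
  Position 7: 'i'
  Position 6: 'd'
  Position 5: 'm'
  Position 4: 'i'
  Position 3: 'o'
  Position 2: 'g'
  Position 1: 'e'
  Position 0: 'j'
Reversed: gidmiogej

gidmiogej


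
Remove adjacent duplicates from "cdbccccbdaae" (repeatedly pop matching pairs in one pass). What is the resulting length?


Input: cdbccccbdaae
Stack-based adjacent duplicate removal:
  Read 'c': push. Stack: c
  Read 'd': push. Stack: cd
  Read 'b': push. Stack: cdb
  Read 'c': push. Stack: cdbc
  Read 'c': matches stack top 'c' => pop. Stack: cdb
  Read 'c': push. Stack: cdbc
  Read 'c': matches stack top 'c' => pop. Stack: cdb
  Read 'b': matches stack top 'b' => pop. Stack: cd
  Read 'd': matches stack top 'd' => pop. Stack: c
  Read 'a': push. Stack: ca
  Read 'a': matches stack top 'a' => pop. Stack: c
  Read 'e': push. Stack: ce
Final stack: "ce" (length 2)

2


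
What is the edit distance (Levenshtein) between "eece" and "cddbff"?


Computing edit distance: "eece" -> "cddbff"
DP table:
           c    d    d    b    f    f
      0    1    2    3    4    5    6
  e   1    1    2    3    4    5    6
  e   2    2    2    3    4    5    6
  c   3    2    3    3    4    5    6
  e   4    3    3    4    4    5    6
Edit distance = dp[4][6] = 6

6


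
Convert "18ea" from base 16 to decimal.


Input: "18ea" in base 16
Positional expansion:
  Digit '1' (value 1) x 16^3 = 4096
  Digit '8' (value 8) x 16^2 = 2048
  Digit 'e' (value 14) x 16^1 = 224
  Digit 'a' (value 10) x 16^0 = 10
Sum = 6378

6378


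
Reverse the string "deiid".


Input: deiid
Reading characters right to left:
  Position 4: 'd'
  Position 3: 'i'
  Position 2: 'i'
  Position 1: 'e'
  Position 0: 'd'
Reversed: diied

diied


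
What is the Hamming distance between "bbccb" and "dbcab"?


Comparing "bbccb" and "dbcab" position by position:
  Position 0: 'b' vs 'd' => differ
  Position 1: 'b' vs 'b' => same
  Position 2: 'c' vs 'c' => same
  Position 3: 'c' vs 'a' => differ
  Position 4: 'b' vs 'b' => same
Total differences (Hamming distance): 2

2


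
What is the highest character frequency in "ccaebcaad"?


Input: ccaebcaad
Character counts:
  'a': 3
  'b': 1
  'c': 3
  'd': 1
  'e': 1
Maximum frequency: 3

3


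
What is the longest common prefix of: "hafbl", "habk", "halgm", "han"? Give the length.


Words: hafbl, habk, halgm, han
  Position 0: all 'h' => match
  Position 1: all 'a' => match
  Position 2: ('f', 'b', 'l', 'n') => mismatch, stop
LCP = "ha" (length 2)

2


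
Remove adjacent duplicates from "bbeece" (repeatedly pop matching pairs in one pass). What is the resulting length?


Input: bbeece
Stack-based adjacent duplicate removal:
  Read 'b': push. Stack: b
  Read 'b': matches stack top 'b' => pop. Stack: (empty)
  Read 'e': push. Stack: e
  Read 'e': matches stack top 'e' => pop. Stack: (empty)
  Read 'c': push. Stack: c
  Read 'e': push. Stack: ce
Final stack: "ce" (length 2)

2


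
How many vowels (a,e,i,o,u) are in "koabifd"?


Input: koabifd
Checking each character:
  'k' at position 0: consonant
  'o' at position 1: vowel (running total: 1)
  'a' at position 2: vowel (running total: 2)
  'b' at position 3: consonant
  'i' at position 4: vowel (running total: 3)
  'f' at position 5: consonant
  'd' at position 6: consonant
Total vowels: 3

3


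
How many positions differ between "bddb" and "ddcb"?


Comparing "bddb" and "ddcb" position by position:
  Position 0: 'b' vs 'd' => DIFFER
  Position 1: 'd' vs 'd' => same
  Position 2: 'd' vs 'c' => DIFFER
  Position 3: 'b' vs 'b' => same
Positions that differ: 2

2


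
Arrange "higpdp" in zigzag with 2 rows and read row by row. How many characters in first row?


Zigzag "higpdp" into 2 rows:
Placing characters:
  'h' => row 0
  'i' => row 1
  'g' => row 0
  'p' => row 1
  'd' => row 0
  'p' => row 1
Rows:
  Row 0: "hgd"
  Row 1: "ipp"
First row length: 3

3


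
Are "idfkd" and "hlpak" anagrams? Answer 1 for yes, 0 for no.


Strings: "idfkd", "hlpak"
Sorted first:  ddfik
Sorted second: ahklp
Differ at position 0: 'd' vs 'a' => not anagrams

0


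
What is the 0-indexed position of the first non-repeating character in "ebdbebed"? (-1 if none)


Input: ebdbebed
Character frequencies:
  'b': 3
  'd': 2
  'e': 3
Scanning left to right for freq == 1:
  Position 0 ('e'): freq=3, skip
  Position 1 ('b'): freq=3, skip
  Position 2 ('d'): freq=2, skip
  Position 3 ('b'): freq=3, skip
  Position 4 ('e'): freq=3, skip
  Position 5 ('b'): freq=3, skip
  Position 6 ('e'): freq=3, skip
  Position 7 ('d'): freq=2, skip
  No unique character found => answer = -1

-1


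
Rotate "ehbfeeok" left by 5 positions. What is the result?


Input: "ehbfeeok", rotate left by 5
First 5 characters: "ehbfe"
Remaining characters: "eok"
Concatenate remaining + first: "eok" + "ehbfe" = "eokehbfe"

eokehbfe


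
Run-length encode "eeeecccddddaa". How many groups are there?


Input: eeeecccddddaa
Scanning for consecutive runs:
  Group 1: 'e' x 4 (positions 0-3)
  Group 2: 'c' x 3 (positions 4-6)
  Group 3: 'd' x 4 (positions 7-10)
  Group 4: 'a' x 2 (positions 11-12)
Total groups: 4

4


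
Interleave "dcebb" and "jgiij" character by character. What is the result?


Interleaving "dcebb" and "jgiij":
  Position 0: 'd' from first, 'j' from second => "dj"
  Position 1: 'c' from first, 'g' from second => "cg"
  Position 2: 'e' from first, 'i' from second => "ei"
  Position 3: 'b' from first, 'i' from second => "bi"
  Position 4: 'b' from first, 'j' from second => "bj"
Result: djcgeibibj

djcgeibibj


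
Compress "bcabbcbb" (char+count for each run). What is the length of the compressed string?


Input: bcabbcbb
Runs:
  'b' x 1 => "b1"
  'c' x 1 => "c1"
  'a' x 1 => "a1"
  'b' x 2 => "b2"
  'c' x 1 => "c1"
  'b' x 2 => "b2"
Compressed: "b1c1a1b2c1b2"
Compressed length: 12

12


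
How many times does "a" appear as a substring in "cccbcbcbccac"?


Searching for "a" in "cccbcbcbccac"
Scanning each position:
  Position 0: "c" => no
  Position 1: "c" => no
  Position 2: "c" => no
  Position 3: "b" => no
  Position 4: "c" => no
  Position 5: "b" => no
  Position 6: "c" => no
  Position 7: "b" => no
  Position 8: "c" => no
  Position 9: "c" => no
  Position 10: "a" => MATCH
  Position 11: "c" => no
Total occurrences: 1

1


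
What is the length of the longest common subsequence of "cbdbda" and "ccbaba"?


LCS of "cbdbda" and "ccbaba"
DP table:
           c    c    b    a    b    a
      0    0    0    0    0    0    0
  c   0    1    1    1    1    1    1
  b   0    1    1    2    2    2    2
  d   0    1    1    2    2    2    2
  b   0    1    1    2    2    3    3
  d   0    1    1    2    2    3    3
  a   0    1    1    2    3    3    4
LCS length = dp[6][6] = 4

4


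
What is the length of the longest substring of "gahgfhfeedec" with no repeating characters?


Input: "gahgfhfeedec"
Sliding window (track last position of each char):
  Position 0 ('g'): window [0,0] length 1 -- new best
  Position 1 ('a'): window [0,1] length 2 -- new best
  Position 2 ('h'): window [0,2] length 3 -- new best
  Position 3 ('g'): repeat (last at 0), move window start to 1
  Position 3 ('g'): window [1,3] length 3
  Position 4 ('f'): window [1,4] length 4 -- new best
  Position 5 ('h'): repeat (last at 2), move window start to 3
  Position 5 ('h'): window [3,5] length 3
  Position 6 ('f'): repeat (last at 4), move window start to 5
  Position 6 ('f'): window [5,6] length 2
  Position 7 ('e'): window [5,7] length 3
  Position 8 ('e'): repeat (last at 7), move window start to 8
  Position 8 ('e'): window [8,8] length 1
  Position 9 ('d'): window [8,9] length 2
  Position 10 ('e'): repeat (last at 8), move window start to 9
  Position 10 ('e'): window [9,10] length 2
  Position 11 ('c'): window [9,11] length 3
Longest substring with no repeats: "ahgf" with length 4

4


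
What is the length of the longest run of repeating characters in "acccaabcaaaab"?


Input: "acccaabcaaaab"
Scanning for longest run:
  Position 1 ('c'): new char, reset run to 1
  Position 2 ('c'): continues run of 'c', length=2
  Position 3 ('c'): continues run of 'c', length=3
  Position 4 ('a'): new char, reset run to 1
  Position 5 ('a'): continues run of 'a', length=2
  Position 6 ('b'): new char, reset run to 1
  Position 7 ('c'): new char, reset run to 1
  Position 8 ('a'): new char, reset run to 1
  Position 9 ('a'): continues run of 'a', length=2
  Position 10 ('a'): continues run of 'a', length=3
  Position 11 ('a'): continues run of 'a', length=4
  Position 12 ('b'): new char, reset run to 1
Longest run: 'a' with length 4

4


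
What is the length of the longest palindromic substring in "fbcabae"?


Input: "fbcabae"
Checking substrings for palindromes:
  [3:6] "aba" (len 3) => palindrome
Longest palindromic substring: "aba" with length 3

3


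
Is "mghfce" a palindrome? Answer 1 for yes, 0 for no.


Input: mghfce
Reversed: ecfhgm
  Compare pos 0 ('m') with pos 5 ('e'): MISMATCH
  Compare pos 1 ('g') with pos 4 ('c'): MISMATCH
  Compare pos 2 ('h') with pos 3 ('f'): MISMATCH
Result: not a palindrome

0


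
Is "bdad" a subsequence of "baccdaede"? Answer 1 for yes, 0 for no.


Check if "bdad" is a subsequence of "baccdaede"
Greedy scan:
  Position 0 ('b'): matches sub[0] = 'b'
  Position 1 ('a'): no match needed
  Position 2 ('c'): no match needed
  Position 3 ('c'): no match needed
  Position 4 ('d'): matches sub[1] = 'd'
  Position 5 ('a'): matches sub[2] = 'a'
  Position 6 ('e'): no match needed
  Position 7 ('d'): matches sub[3] = 'd'
  Position 8 ('e'): no match needed
All 4 characters matched => is a subsequence

1


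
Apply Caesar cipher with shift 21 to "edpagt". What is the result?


Caesar cipher: shift "edpagt" by 21
  'e' (pos 4) + 21 = pos 25 = 'z'
  'd' (pos 3) + 21 = pos 24 = 'y'
  'p' (pos 15) + 21 = pos 10 = 'k'
  'a' (pos 0) + 21 = pos 21 = 'v'
  'g' (pos 6) + 21 = pos 1 = 'b'
  't' (pos 19) + 21 = pos 14 = 'o'
Result: zykvbo

zykvbo


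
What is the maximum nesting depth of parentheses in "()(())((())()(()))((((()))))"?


Input: "()(())((())()(()))((((()))))"
Tracking depth:
  Position 0 '(': depth becomes 1
  Position 1 ')': depth becomes 0
  Position 2 '(': depth becomes 1
  Position 3 '(': depth becomes 2
  Position 4 ')': depth becomes 1
  Position 5 ')': depth becomes 0
  Position 6 '(': depth becomes 1
  Position 7 '(': depth becomes 2
  Position 8 '(': depth becomes 3
  Position 9 ')': depth becomes 2
  Position 10 ')': depth becomes 1
  Position 11 '(': depth becomes 2
  Position 12 ')': depth becomes 1
  Position 13 '(': depth becomes 2
  Position 14 '(': depth becomes 3
  Position 15 ')': depth becomes 2
  Position 16 ')': depth becomes 1
  Position 17 ')': depth becomes 0
  Position 18 '(': depth becomes 1
  Position 19 '(': depth becomes 2
  Position 20 '(': depth becomes 3
  Position 21 '(': depth becomes 4
  Position 22 '(': depth becomes 5
  Position 23 ')': depth becomes 4
  Position 24 ')': depth becomes 3
  Position 25 ')': depth becomes 2
  Position 26 ')': depth becomes 1
  Position 27 ')': depth becomes 0
Maximum depth reached: 5

5


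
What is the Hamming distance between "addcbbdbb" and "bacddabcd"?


Comparing "addcbbdbb" and "bacddabcd" position by position:
  Position 0: 'a' vs 'b' => differ
  Position 1: 'd' vs 'a' => differ
  Position 2: 'd' vs 'c' => differ
  Position 3: 'c' vs 'd' => differ
  Position 4: 'b' vs 'd' => differ
  Position 5: 'b' vs 'a' => differ
  Position 6: 'd' vs 'b' => differ
  Position 7: 'b' vs 'c' => differ
  Position 8: 'b' vs 'd' => differ
Total differences (Hamming distance): 9

9
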